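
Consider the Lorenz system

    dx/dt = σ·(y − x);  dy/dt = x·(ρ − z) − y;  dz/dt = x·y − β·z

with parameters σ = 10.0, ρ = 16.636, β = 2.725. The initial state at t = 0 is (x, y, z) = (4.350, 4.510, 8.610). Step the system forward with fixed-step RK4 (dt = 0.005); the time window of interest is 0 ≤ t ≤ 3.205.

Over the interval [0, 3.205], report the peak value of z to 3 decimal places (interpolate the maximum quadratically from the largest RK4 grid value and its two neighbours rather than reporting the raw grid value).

max z = 21.193

t=0.000: state=(4.350, 4.510, 8.610)
step 1 (dt=0.005): k1=(1.600, 30.403, -3.844), k2=(2.320, 30.401, -3.469), k3=(2.302, 30.411, -3.463), k4=(3.005, 30.419, -3.081); state += dt/6·(k1+2k2+2k3+k4)
t=0.005: state=(4.362, 4.662, 8.593)
t=0.010: state=(4.380, 4.814, 8.579)
t=0.015: state=(4.405, 4.967, 8.570)
continuing one RK4 step at a time; state shown every 40 steps (Δt=0.2):
t=0.200: state=(8.130, 10.772, 12.729)
t=0.400: state=(8.707, 6.006, 21.167)
t=0.600: state=(3.693, 2.453, 15.312)
t=0.800: state=(3.560, 4.443, 10.551)
t=1.000: state=(6.930, 9.229, 11.816)
t=1.200: state=(9.126, 7.908, 19.908)
t=1.400: state=(4.840, 3.187, 16.716)
t=1.600: state=(3.923, 4.479, 11.897)
t=1.800: state=(6.544, 8.424, 12.173)
t=2.000: state=(8.811, 8.278, 18.727)
t=2.200: state=(5.526, 3.931, 17.137)
t=2.400: state=(4.376, 4.752, 12.800)
t=2.600: state=(6.504, 8.047, 12.832)
t=2.800: state=(8.399, 8.069, 18.025)
t=3.000: state=(5.852, 4.499, 17.054)
t=3.200: state=(4.800, 5.104, 13.384)
t=3.205: state=(4.816, 5.157, 13.325)
largest grid value and its neighbours: z(0.385)=21.18429, z(0.390)=21.19306, z(0.395)=21.18717
parabola through these three points peaks at t≈0.390 with z≈21.19313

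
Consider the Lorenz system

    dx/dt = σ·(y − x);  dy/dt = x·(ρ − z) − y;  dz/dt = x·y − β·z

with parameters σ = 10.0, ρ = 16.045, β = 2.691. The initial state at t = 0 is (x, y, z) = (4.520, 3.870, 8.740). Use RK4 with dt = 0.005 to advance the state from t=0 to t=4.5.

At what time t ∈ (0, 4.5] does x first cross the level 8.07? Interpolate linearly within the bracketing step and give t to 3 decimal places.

t = 0.233

t=0.000: state=(4.520, 3.870, 8.740)
step 1 (dt=0.005): k1=(-6.500, 29.149, -6.027), k2=(-5.609, 29.025, -5.721), k3=(-5.634, 29.038, -5.716), k4=(-4.766, 28.926, -5.407); state += dt/6·(k1+2k2+2k3+k4)
t=0.005: state=(4.492, 4.015, 8.711)
t=0.010: state=(4.472, 4.159, 8.686)
t=0.015: state=(4.460, 4.303, 8.664)
continuing one RK4 step at a time; state shown every 40 steps (Δt=0.2):
t=0.200: state=(7.284, 9.688, 11.381)
t=0.230: state=(7.996, 10.307, 12.708)
next step: t=0.235: state=(8.111, 10.385, 12.952) — x has crossed 8.07
linear interpolation between t=0.230 (7.99643) and t=0.235 (8.11106) → t≈0.233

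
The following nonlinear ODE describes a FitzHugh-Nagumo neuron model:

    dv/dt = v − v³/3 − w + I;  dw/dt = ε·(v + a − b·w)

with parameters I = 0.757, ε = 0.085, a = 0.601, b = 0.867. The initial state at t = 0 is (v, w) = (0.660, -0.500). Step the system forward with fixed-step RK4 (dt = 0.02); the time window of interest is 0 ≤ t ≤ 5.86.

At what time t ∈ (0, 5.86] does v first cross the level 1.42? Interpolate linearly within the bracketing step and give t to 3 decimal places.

t=0.000: state=(0.660, -0.500)
step 1 (dt=0.02): k1=(1.821, 0.144), k2=(1.830, 0.145), k3=(1.830, 0.145), k4=(1.838, 0.147); state += dt/6·(k1+2k2+2k3+k4)
t=0.020: state=(0.697, -0.497)
t=0.040: state=(0.734, -0.494)
t=0.060: state=(0.771, -0.491)
continuing one RK4 step at a time; state shown every 10 steps (Δt=0.2):
t=0.200: state=(1.035, -0.468)
t=0.400: state=(1.397, -0.431)
next step: t=0.420: state=(1.430, -0.427) — v has crossed 1.42
linear interpolation between t=0.400 (1.39688) and t=0.420 (1.43003) → t≈0.414

t = 0.414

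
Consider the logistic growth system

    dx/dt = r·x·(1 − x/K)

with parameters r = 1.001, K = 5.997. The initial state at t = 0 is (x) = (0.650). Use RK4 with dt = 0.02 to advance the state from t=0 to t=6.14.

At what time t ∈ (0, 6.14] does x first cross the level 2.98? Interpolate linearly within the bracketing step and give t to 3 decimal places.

t = 2.093

t=0.000: state=(0.650)
step 1 (dt=0.02): k1=(0.580), k2=(0.585), k3=(0.585), k4=(0.589); state += dt/6·(k1+2k2+2k3+k4)
t=0.020: state=(0.662)
t=0.040: state=(0.674)
t=0.060: state=(0.686)
continuing one RK4 step at a time; state shown every 10 steps (Δt=0.2):
t=0.200: state=(0.775)
t=0.400: state=(0.921)
t=0.600: state=(1.088)
t=0.800: state=(1.278)
t=1.000: state=(1.491)
t=1.200: state=(1.726)
t=1.400: state=(1.982)
t=1.600: state=(2.256)
t=1.800: state=(2.544)
t=2.000: state=(2.841)
t=2.080: state=(2.961)
next step: t=2.100: state=(2.991) — x has crossed 2.98
linear interpolation between t=2.080 (2.96066) and t=2.100 (2.99068) → t≈2.093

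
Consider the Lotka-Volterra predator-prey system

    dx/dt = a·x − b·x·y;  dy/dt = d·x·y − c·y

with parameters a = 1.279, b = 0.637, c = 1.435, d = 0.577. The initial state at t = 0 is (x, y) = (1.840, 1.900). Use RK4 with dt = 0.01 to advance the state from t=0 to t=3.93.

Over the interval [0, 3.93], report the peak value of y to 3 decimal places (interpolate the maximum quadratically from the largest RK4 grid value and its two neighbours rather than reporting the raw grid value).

max y = 2.693

t=0.000: state=(1.840, 1.900)
step 1 (dt=0.01): k1=(0.126, -0.709), k2=(0.131, -0.707), k3=(0.131, -0.707), k4=(0.135, -0.705); state += dt/6·(k1+2k2+2k3+k4)
t=0.010: state=(1.841, 1.893)
t=0.020: state=(1.843, 1.886)
t=0.030: state=(1.844, 1.879)
continuing one RK4 step at a time; state shown every 20 steps (Δt=0.2):
t=0.200: state=(1.882, 1.767)
t=0.400: state=(1.955, 1.654)
t=0.600: state=(2.057, 1.565)
t=0.800: state=(2.186, 1.500)
t=1.000: state=(2.339, 1.461)
t=1.200: state=(2.510, 1.450)
t=1.400: state=(2.693, 1.469)
t=1.600: state=(2.875, 1.521)
t=1.800: state=(3.044, 1.606)
t=2.000: state=(3.180, 1.727)
t=2.200: state=(3.265, 1.881)
t=2.400: state=(3.281, 2.061)
t=2.600: state=(3.219, 2.253)
t=2.800: state=(3.084, 2.434)
t=3.000: state=(2.892, 2.580)
t=3.200: state=(2.672, 2.670)
t=3.400: state=(2.450, 2.692)
t=3.600: state=(2.251, 2.649)
t=3.800: state=(2.086, 2.553)
t=3.930: state=(2.000, 2.469)
largest grid value and its neighbours: y(3.360)=2.69321, y(3.370)=2.69323, y(3.380)=2.69308
parabola through these three points peaks at t≈3.366 with y≈2.69325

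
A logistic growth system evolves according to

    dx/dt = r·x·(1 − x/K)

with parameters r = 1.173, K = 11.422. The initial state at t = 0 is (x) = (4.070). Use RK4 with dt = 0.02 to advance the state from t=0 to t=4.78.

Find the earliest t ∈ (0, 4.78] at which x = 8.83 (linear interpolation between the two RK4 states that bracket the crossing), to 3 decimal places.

t = 1.549

t=0.000: state=(4.070)
step 1 (dt=0.02): k1=(3.073), k2=(3.083), k3=(3.083), k4=(3.093); state += dt/6·(k1+2k2+2k3+k4)
t=0.020: state=(4.132)
t=0.040: state=(4.194)
t=0.060: state=(4.256)
continuing one RK4 step at a time; state shown every 10 steps (Δt=0.2):
t=0.200: state=(4.703)
t=0.400: state=(5.363)
t=0.600: state=(6.032)
t=0.800: state=(6.692)
t=1.000: state=(7.327)
t=1.200: state=(7.921)
t=1.400: state=(8.463)
t=1.540: state=(8.809)
next step: t=1.560: state=(8.856) — x has crossed 8.83
linear interpolation between t=1.540 (8.80863) and t=1.560 (8.85561) → t≈1.549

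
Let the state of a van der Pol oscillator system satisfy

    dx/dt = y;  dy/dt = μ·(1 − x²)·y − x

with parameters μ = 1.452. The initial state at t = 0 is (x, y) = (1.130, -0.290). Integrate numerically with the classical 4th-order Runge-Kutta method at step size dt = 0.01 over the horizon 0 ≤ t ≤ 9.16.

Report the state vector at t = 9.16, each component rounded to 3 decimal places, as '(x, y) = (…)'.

(x, y) = (-2.014, 0.049)

t=0.000: state=(1.130, -0.290)
step 1 (dt=0.01): k1=(-0.290, -1.013), k2=(-0.295, -1.011), k3=(-0.295, -1.011), k4=(-0.300, -1.009); state += dt/6·(k1+2k2+2k3+k4)
t=0.010: state=(1.127, -0.300)
t=0.020: state=(1.124, -0.310)
t=0.030: state=(1.121, -0.320)
continuing one RK4 step at a time; state shown every 50 steps (Δt=0.5):
t=0.500: state=(0.861, -0.799)
t=1.000: state=(0.275, -1.652)
t=1.500: state=(-0.895, -2.868)
t=2.000: state=(-1.880, -0.686)
t=2.500: state=(-1.893, 0.326)
t=3.000: state=(-1.673, 0.525)
t=3.500: state=(-1.369, 0.706)
t=4.000: state=(-0.937, 1.074)
t=4.500: state=(-0.195, 2.060)
t=5.000: state=(1.196, 3.022)
t=5.500: state=(2.000, 0.285)
t=6.000: state=(1.921, -0.382)
t=6.500: state=(1.690, -0.529)
t=7.000: state=(1.387, -0.697)
t=7.500: state=(0.964, -1.048)
t=8.000: state=(0.245, -1.987)
t=8.500: state=(-1.122, -3.089)
t=9.000: state=(-1.992, -0.367)
t=9.160: state=(-2.014, 0.049)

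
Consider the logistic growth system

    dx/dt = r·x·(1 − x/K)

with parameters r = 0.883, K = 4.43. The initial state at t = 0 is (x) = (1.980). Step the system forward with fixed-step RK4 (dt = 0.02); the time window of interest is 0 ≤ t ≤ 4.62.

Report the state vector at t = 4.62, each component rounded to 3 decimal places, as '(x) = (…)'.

t=0.000: state=(1.980)
step 1 (dt=0.02): k1=(0.967), k2=(0.968), k3=(0.968), k4=(0.969); state += dt/6·(k1+2k2+2k3+k4)
t=0.020: state=(1.999)
t=0.040: state=(2.019)
t=0.060: state=(2.038)
continuing one RK4 step at a time; state shown every 10 steps (Δt=0.2):
t=0.200: state=(2.175)
t=0.400: state=(2.370)
t=0.600: state=(2.563)
t=0.800: state=(2.751)
t=1.000: state=(2.930)
t=1.200: state=(3.100)
t=1.400: state=(3.259)
t=1.600: state=(3.404)
t=1.800: state=(3.537)
t=2.000: state=(3.656)
t=2.200: state=(3.763)
t=2.400: state=(3.857)
t=2.600: state=(3.939)
t=2.800: state=(4.011)
t=3.000: state=(4.074)
t=3.200: state=(4.127)
t=3.400: state=(4.173)
t=3.600: state=(4.213)
t=3.800: state=(4.247)
t=4.000: state=(4.275)
t=4.200: state=(4.300)
t=4.400: state=(4.320)
t=4.600: state=(4.338)
t=4.620: state=(4.339)

(x) = (4.339)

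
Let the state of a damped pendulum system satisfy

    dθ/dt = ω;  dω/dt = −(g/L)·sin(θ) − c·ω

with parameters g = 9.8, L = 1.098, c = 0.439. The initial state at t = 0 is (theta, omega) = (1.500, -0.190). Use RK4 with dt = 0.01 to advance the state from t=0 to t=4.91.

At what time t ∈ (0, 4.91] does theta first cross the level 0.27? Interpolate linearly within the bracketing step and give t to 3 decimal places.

t = 0.548

t=0.000: state=(1.500, -0.190)
step 1 (dt=0.01): k1=(-0.190, -8.820), k2=(-0.234, -8.800), k3=(-0.234, -8.799), k4=(-0.278, -8.779); state += dt/6·(k1+2k2+2k3+k4)
t=0.010: state=(1.498, -0.278)
t=0.020: state=(1.494, -0.366)
t=0.030: state=(1.490, -0.453)
continuing one RK4 step at a time; state shown every 20 steps (Δt=0.2):
t=0.200: state=(1.291, -1.861)
t=0.400: state=(0.779, -3.173)
t=0.540: state=(0.298, -3.602)
next step: t=0.550: state=(0.262, -3.611) — theta has crossed 0.27
linear interpolation between t=0.540 (0.29798) and t=0.550 (0.26192) → t≈0.548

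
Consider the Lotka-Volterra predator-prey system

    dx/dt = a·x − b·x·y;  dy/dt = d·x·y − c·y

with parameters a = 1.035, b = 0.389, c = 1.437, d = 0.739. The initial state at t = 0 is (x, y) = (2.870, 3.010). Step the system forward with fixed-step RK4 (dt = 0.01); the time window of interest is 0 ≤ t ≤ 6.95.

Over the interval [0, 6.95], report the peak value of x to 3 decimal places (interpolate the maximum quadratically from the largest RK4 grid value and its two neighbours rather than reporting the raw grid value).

max x = 2.904

t=0.000: state=(2.870, 3.010)
step 1 (dt=0.01): k1=(-0.390, 2.059), k2=(-0.401, 2.061), k3=(-0.401, 2.061), k4=(-0.412, 2.064); state += dt/6·(k1+2k2+2k3+k4)
t=0.010: state=(2.866, 3.031)
t=0.020: state=(2.862, 3.051)
t=0.030: state=(2.857, 3.072)
continuing one RK4 step at a time; state shown every 25 steps (Δt=0.25):
t=0.250: state=(2.705, 3.524)
t=0.500: state=(2.432, 3.960)
t=0.750: state=(2.114, 4.209)
t=1.000: state=(1.814, 4.221)
t=1.250: state=(1.571, 4.025)
t=1.500: state=(1.397, 3.693)
t=1.750: state=(1.288, 3.301)
t=2.000: state=(1.234, 2.907)
t=2.250: state=(1.226, 2.546)
t=2.500: state=(1.259, 2.235)
t=2.750: state=(1.330, 1.981)
t=3.000: state=(1.435, 1.785)
t=3.250: state=(1.574, 1.644)
t=3.500: state=(1.745, 1.559)
t=3.750: state=(1.946, 1.530)
t=4.000: state=(2.170, 1.562)
t=4.250: state=(2.404, 1.664)
t=4.500: state=(2.627, 1.850)
t=4.750: state=(2.805, 2.136)
t=5.000: state=(2.899, 2.530)
t=5.250: state=(2.869, 3.016)
t=5.500: state=(2.703, 3.530)
t=5.750: state=(2.429, 3.964)
t=6.000: state=(2.110, 4.210)
t=6.250: state=(1.811, 4.220)
t=6.500: state=(1.569, 4.022)
t=6.750: state=(1.396, 3.689)
t=6.950: state=(1.304, 3.377)
largest grid value and its neighbours: x(5.060)=2.90390, x(5.070)=2.90403, x(5.080)=2.90395
parabola through these three points peaks at t≈5.071 with x≈2.90403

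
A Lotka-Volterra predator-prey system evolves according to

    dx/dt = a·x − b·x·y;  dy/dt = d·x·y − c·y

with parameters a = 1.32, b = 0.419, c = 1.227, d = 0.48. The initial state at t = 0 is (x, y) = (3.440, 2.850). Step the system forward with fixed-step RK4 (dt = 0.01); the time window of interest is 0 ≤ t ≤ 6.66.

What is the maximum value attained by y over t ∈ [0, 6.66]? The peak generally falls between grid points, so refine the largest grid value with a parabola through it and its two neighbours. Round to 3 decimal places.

t=0.000: state=(3.440, 2.850)
step 1 (dt=0.01): k1=(0.433, 1.209), k2=(0.424, 1.215), k3=(0.424, 1.214), k4=(0.416, 1.220); state += dt/6·(k1+2k2+2k3+k4)
t=0.010: state=(3.444, 2.862)
t=0.020: state=(3.448, 2.874)
t=0.030: state=(3.452, 2.887)
continuing one RK4 step at a time; state shown every 25 steps (Δt=0.25):
t=0.250: state=(3.490, 3.182)
t=0.500: state=(3.413, 3.548)
t=0.750: state=(3.214, 3.890)
t=1.000: state=(2.933, 4.141)
t=1.250: state=(2.625, 4.253)
t=1.500: state=(2.340, 4.214)
t=1.750: state=(2.110, 4.047)
t=2.000: state=(1.945, 3.796)
t=2.250: state=(1.846, 3.504)
t=2.500: state=(1.807, 3.208)
t=2.750: state=(1.822, 2.933)
t=3.000: state=(1.888, 2.695)
t=3.250: state=(2.001, 2.504)
t=3.500: state=(2.158, 2.363)
t=3.750: state=(2.355, 2.279)
t=4.000: state=(2.585, 2.255)
t=4.250: state=(2.835, 2.297)
t=4.500: state=(3.083, 2.411)
t=4.750: state=(3.301, 2.603)
t=5.000: state=(3.448, 2.874)
t=5.250: state=(3.489, 3.211)
t=5.500: state=(3.401, 3.577)
t=5.750: state=(3.194, 3.914)
t=6.000: state=(2.908, 4.155)
t=6.250: state=(2.601, 4.255)
t=6.500: state=(2.320, 4.204)
t=6.660: state=(2.168, 4.104)
largest grid value and its neighbours: y(6.280)=4.25674, y(6.290)=4.25679, y(6.300)=4.25660
parabola through these three points peaks at t≈6.287 with y≈4.25680

max y = 4.257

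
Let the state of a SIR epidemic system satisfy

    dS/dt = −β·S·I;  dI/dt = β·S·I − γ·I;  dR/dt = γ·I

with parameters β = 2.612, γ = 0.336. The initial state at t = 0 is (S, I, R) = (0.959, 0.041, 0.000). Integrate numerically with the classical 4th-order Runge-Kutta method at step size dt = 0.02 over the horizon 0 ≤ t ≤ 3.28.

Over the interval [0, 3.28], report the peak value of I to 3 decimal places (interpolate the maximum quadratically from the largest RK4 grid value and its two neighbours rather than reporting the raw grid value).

max I = 0.613

t=0.000: state=(0.959, 0.041, 0.000)
step 1 (dt=0.02): k1=(-0.103, 0.089, 0.014), k2=(-0.105, 0.091, 0.014), k3=(-0.105, 0.091, 0.014), k4=(-0.107, 0.093, 0.014); state += dt/6·(k1+2k2+2k3+k4)
t=0.020: state=(0.957, 0.043, 0.000)
t=0.040: state=(0.955, 0.045, 0.001)
t=0.060: state=(0.952, 0.047, 0.001)
continuing one RK4 step at a time; state shown every 10 steps (Δt=0.2):
t=0.200: state=(0.934, 0.063, 0.003)
t=0.400: state=(0.896, 0.095, 0.009)
t=0.600: state=(0.844, 0.140, 0.016)
t=0.800: state=(0.773, 0.200, 0.028)
t=1.000: state=(0.683, 0.273, 0.044)
t=1.200: state=(0.580, 0.355, 0.065)
t=1.400: state=(0.471, 0.437, 0.091)
t=1.600: state=(0.368, 0.509, 0.123)
t=1.800: state=(0.278, 0.563, 0.159)
t=2.000: state=(0.205, 0.597, 0.198)
t=2.200: state=(0.149, 0.611, 0.239)
t=2.400: state=(0.109, 0.611, 0.280)
t=2.600: state=(0.079, 0.600, 0.321)
t=2.800: state=(0.058, 0.581, 0.361)
t=3.000: state=(0.043, 0.558, 0.399)
t=3.200: state=(0.032, 0.532, 0.436)
t=3.280: state=(0.029, 0.521, 0.450)
largest grid value and its neighbours: I(2.280)=0.61291, I(2.300)=0.61294, I(2.320)=0.61283
parabola through these three points peaks at t≈2.294 with I≈0.61294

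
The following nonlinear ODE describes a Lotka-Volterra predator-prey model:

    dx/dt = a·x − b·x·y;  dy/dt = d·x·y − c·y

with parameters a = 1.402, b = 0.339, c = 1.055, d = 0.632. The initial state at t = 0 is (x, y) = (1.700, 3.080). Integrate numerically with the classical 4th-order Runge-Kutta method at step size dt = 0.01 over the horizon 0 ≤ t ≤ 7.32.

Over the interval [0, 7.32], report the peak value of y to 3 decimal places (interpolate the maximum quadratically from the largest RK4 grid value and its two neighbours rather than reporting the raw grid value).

max y = 5.411

t=0.000: state=(1.700, 3.080)
step 1 (dt=0.01): k1=(0.608, 0.060), k2=(0.609, 0.066), k3=(0.609, 0.066), k4=(0.610, 0.072); state += dt/6·(k1+2k2+2k3+k4)
t=0.010: state=(1.706, 3.081)
t=0.020: state=(1.712, 3.081)
t=0.030: state=(1.718, 3.082)
continuing one RK4 step at a time; state shown every 25 steps (Δt=0.25):
t=0.250: state=(1.856, 3.133)
t=0.500: state=(2.010, 3.267)
t=0.750: state=(2.145, 3.486)
t=1.000: state=(2.239, 3.789)
t=1.250: state=(2.271, 4.160)
t=1.500: state=(2.228, 4.564)
t=1.750: state=(2.113, 4.944)
t=2.000: state=(1.947, 5.237)
t=2.250: state=(1.760, 5.392)
t=2.500: state=(1.581, 5.392)
t=2.750: state=(1.428, 5.251)
t=3.000: state=(1.312, 5.006)
t=3.250: state=(1.235, 4.700)
t=3.500: state=(1.193, 4.372)
t=3.750: state=(1.186, 4.051)
t=4.000: state=(1.210, 3.759)
t=4.250: state=(1.263, 3.509)
t=4.500: state=(1.343, 3.310)
t=4.750: state=(1.450, 3.170)
t=5.000: state=(1.579, 3.092)
t=5.250: state=(1.727, 3.084)
t=5.500: state=(1.884, 3.151)
t=5.750: state=(2.036, 3.299)
t=6.000: state=(2.165, 3.533)
t=6.250: state=(2.250, 3.850)
t=6.500: state=(2.269, 4.230)
t=6.750: state=(2.212, 4.634)
t=7.000: state=(2.087, 5.003)
t=7.250: state=(1.915, 5.275)
t=7.320: state=(1.863, 5.326)
largest grid value and its neighbours: y(2.360)=5.41078, y(2.370)=5.41099, y(2.380)=5.41095
parabola through these three points peaks at t≈2.373 with y≈5.41100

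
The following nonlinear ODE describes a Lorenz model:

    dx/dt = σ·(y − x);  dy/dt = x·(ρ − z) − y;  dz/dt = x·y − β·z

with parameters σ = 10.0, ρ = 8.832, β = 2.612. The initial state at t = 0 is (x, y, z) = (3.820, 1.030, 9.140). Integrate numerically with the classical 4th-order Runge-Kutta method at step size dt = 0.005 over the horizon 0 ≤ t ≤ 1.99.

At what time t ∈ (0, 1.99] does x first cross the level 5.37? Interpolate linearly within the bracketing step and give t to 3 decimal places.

t = 0.777

t=0.000: state=(3.820, 1.030, 9.140)
step 1 (dt=0.005): k1=(-27.900, -2.207, -19.939), k2=(-27.258, -1.993, -19.901), k3=(-27.268, -1.994, -19.898), k4=(-26.636, -1.788, -19.856); state += dt/6·(k1+2k2+2k3+k4)
t=0.005: state=(3.684, 1.020, 9.041)
t=0.010: state=(3.554, 1.012, 8.941)
t=0.015: state=(3.429, 1.006, 8.843)
continuing one RK4 step at a time; state shown every 20 steps (Δt=0.1):
t=0.100: state=(2.054, 1.081, 7.286)
t=0.200: state=(1.534, 1.355, 5.793)
t=0.300: state=(1.560, 1.752, 4.669)
t=0.400: state=(1.882, 2.330, 3.903)
t=0.500: state=(2.457, 3.166, 3.530)
t=0.600: state=(3.309, 4.304, 3.672)
t=0.700: state=(4.428, 5.645, 4.543)
t=0.775: state=(5.347, 6.539, 5.787)
next step: t=0.780: state=(5.407, 6.587, 5.887) — x has crossed 5.37
linear interpolation between t=0.775 (5.34718) and t=0.780 (5.40650) → t≈0.777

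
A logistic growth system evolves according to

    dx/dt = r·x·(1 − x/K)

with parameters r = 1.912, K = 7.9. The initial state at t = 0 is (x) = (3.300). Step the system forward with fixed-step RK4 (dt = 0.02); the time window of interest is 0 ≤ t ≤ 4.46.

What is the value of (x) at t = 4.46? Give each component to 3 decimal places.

t=0.000: state=(3.300)
step 1 (dt=0.02): k1=(3.674), k2=(3.685), k3=(3.685), k4=(3.696); state += dt/6·(k1+2k2+2k3+k4)
t=0.020: state=(3.374)
t=0.040: state=(3.448)
t=0.060: state=(3.522)
continuing one RK4 step at a time; state shown every 10 steps (Δt=0.2):
t=0.200: state=(4.049)
t=0.400: state=(4.791)
t=0.600: state=(5.476)
t=0.800: state=(6.068)
t=1.000: state=(6.551)
t=1.200: state=(6.927)
t=1.400: state=(7.209)
t=1.600: state=(7.415)
t=1.800: state=(7.563)
t=2.000: state=(7.667)
t=2.200: state=(7.739)
t=2.400: state=(7.790)
t=2.600: state=(7.824)
t=2.800: state=(7.848)
t=3.000: state=(7.865)
t=3.200: state=(7.876)
t=3.400: state=(7.883)
t=3.600: state=(7.889)
t=3.800: state=(7.892)
t=4.000: state=(7.895)
t=4.200: state=(7.896)
t=4.400: state=(7.898)
t=4.460: state=(7.898)

(x) = (7.898)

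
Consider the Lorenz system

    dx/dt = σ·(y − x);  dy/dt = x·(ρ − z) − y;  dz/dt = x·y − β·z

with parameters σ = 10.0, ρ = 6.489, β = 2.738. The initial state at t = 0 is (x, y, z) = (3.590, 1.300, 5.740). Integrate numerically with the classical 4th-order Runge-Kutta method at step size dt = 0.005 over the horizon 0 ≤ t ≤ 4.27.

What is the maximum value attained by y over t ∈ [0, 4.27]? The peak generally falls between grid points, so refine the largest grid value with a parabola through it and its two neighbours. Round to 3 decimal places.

t=0.000: state=(3.590, 1.300, 5.740)
step 1 (dt=0.005): k1=(-22.900, 1.389, -11.049), k2=(-22.293, 1.440, -11.036), k3=(-22.307, 1.441, -11.033), k4=(-21.713, 1.490, -11.018); state += dt/6·(k1+2k2+2k3+k4)
t=0.005: state=(3.478, 1.307, 5.685)
t=0.010: state=(3.373, 1.315, 5.630)
t=0.015: state=(3.273, 1.323, 5.575)
continuing one RK4 step at a time; state shown every 40 steps (Δt=0.2):
t=0.200: state=(1.863, 1.781, 3.857)
t=0.400: state=(2.234, 2.615, 2.909)
t=0.600: state=(3.276, 3.914, 3.099)
t=0.800: state=(4.559, 5.102, 4.656)
t=1.000: state=(5.005, 4.852, 6.567)
t=1.200: state=(4.192, 3.671, 6.799)
t=1.400: state=(3.363, 3.104, 5.810)
t=1.600: state=(3.175, 3.229, 4.906)
t=1.800: state=(3.487, 3.719, 4.616)
t=2.000: state=(3.983, 4.213, 4.991)
t=2.200: state=(4.274, 4.315, 5.659)
t=2.400: state=(4.148, 4.004, 5.990)
t=2.600: state=(3.829, 3.685, 5.799)
t=2.800: state=(3.645, 3.612, 5.424)
t=3.000: state=(3.686, 3.751, 5.204)
t=3.200: state=(3.856, 3.946, 5.254)
t=3.400: state=(3.995, 4.035, 5.471)
t=3.600: state=(4.002, 3.971, 5.641)
t=3.800: state=(3.905, 3.850, 5.639)
t=4.000: state=(3.815, 3.785, 5.520)
t=4.200: state=(3.798, 3.809, 5.411)
t=4.270: state=(3.810, 3.832, 5.393)
largest grid value and its neighbours: y(0.865)=5.21986, y(0.870)=5.22073, y(0.875)=5.22040
parabola through these three points peaks at t≈0.871 with y≈5.22076

max y = 5.221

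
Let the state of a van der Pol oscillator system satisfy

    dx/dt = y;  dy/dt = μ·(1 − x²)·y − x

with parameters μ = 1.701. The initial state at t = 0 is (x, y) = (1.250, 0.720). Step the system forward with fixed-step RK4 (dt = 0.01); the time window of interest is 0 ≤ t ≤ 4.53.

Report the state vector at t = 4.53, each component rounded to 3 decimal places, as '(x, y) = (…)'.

t=0.000: state=(1.250, 0.720)
step 1 (dt=0.01): k1=(0.720, -1.939), k2=(0.710, -1.944), k3=(0.710, -1.944), k4=(0.701, -1.949); state += dt/6·(k1+2k2+2k3+k4)
t=0.010: state=(1.257, 0.701)
t=0.020: state=(1.264, 0.681)
t=0.030: state=(1.271, 0.661)
continuing one RK4 step at a time; state shown every 20 steps (Δt=0.2):
t=0.200: state=(1.355, 0.334)
t=0.400: state=(1.388, 0.009)
t=0.600: state=(1.364, -0.231)
t=0.800: state=(1.299, -0.413)
t=1.000: state=(1.201, -0.569)
t=1.200: state=(1.071, -0.732)
t=1.400: state=(0.905, -0.936)
t=1.600: state=(0.691, -1.228)
t=1.800: state=(0.404, -1.678)
t=2.000: state=(0.004, -2.364)
t=2.200: state=(-0.551, -3.161)
t=2.400: state=(-1.210, -3.196)
t=2.600: state=(-1.730, -1.852)
t=2.800: state=(-1.958, -0.547)
t=3.000: state=(-1.998, 0.050)
t=3.200: state=(-1.962, 0.270)
t=3.400: state=(-1.898, 0.359)
t=3.600: state=(-1.821, 0.409)
t=3.800: state=(-1.735, 0.449)
t=4.000: state=(-1.641, 0.491)
t=4.200: state=(-1.538, 0.541)
t=4.400: state=(-1.424, 0.605)
t=4.530: state=(-1.342, 0.658)

(x, y) = (-1.342, 0.658)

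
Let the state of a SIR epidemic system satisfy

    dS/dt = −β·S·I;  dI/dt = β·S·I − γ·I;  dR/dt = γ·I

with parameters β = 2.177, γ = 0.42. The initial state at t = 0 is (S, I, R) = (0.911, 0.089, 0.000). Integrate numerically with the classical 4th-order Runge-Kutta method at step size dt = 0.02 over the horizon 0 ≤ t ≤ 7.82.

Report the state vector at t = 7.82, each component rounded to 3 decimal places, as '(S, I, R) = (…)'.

(S, I, R) = (0.008, 0.076, 0.916)

t=0.000: state=(0.911, 0.089, 0.000)
step 1 (dt=0.02): k1=(-0.177, 0.139, 0.037), k2=(-0.179, 0.141, 0.038), k3=(-0.179, 0.141, 0.038), k4=(-0.181, 0.143, 0.039); state += dt/6·(k1+2k2+2k3+k4)
t=0.020: state=(0.907, 0.092, 0.001)
t=0.040: state=(0.904, 0.095, 0.002)
t=0.060: state=(0.900, 0.098, 0.002)
continuing one RK4 step at a time; state shown every 25 steps (Δt=0.5):
t=0.500: state=(0.789, 0.183, 0.028)
t=1.000: state=(0.602, 0.318, 0.080)
t=1.500: state=(0.396, 0.443, 0.161)
t=2.000: state=(0.235, 0.504, 0.261)
t=2.500: state=(0.136, 0.497, 0.367)
t=3.000: state=(0.081, 0.452, 0.467)
t=3.500: state=(0.051, 0.393, 0.556)
t=4.000: state=(0.034, 0.333, 0.632)
t=4.500: state=(0.025, 0.279, 0.697)
t=5.000: state=(0.019, 0.231, 0.750)
t=5.500: state=(0.015, 0.191, 0.794)
t=6.000: state=(0.012, 0.157, 0.831)
t=6.500: state=(0.011, 0.129, 0.861)
t=7.000: state=(0.009, 0.106, 0.885)
t=7.500: state=(0.008, 0.086, 0.905)
t=7.820: state=(0.008, 0.076, 0.916)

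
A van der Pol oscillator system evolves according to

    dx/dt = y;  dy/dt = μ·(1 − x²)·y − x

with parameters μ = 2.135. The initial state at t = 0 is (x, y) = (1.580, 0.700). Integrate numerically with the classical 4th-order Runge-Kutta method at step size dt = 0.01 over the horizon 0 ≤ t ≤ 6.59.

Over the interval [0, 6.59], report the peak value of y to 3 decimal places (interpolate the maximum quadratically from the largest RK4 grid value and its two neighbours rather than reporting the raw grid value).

t=0.000: state=(1.580, 0.700)
step 1 (dt=0.01): k1=(0.700, -3.816), k2=(0.681, -3.775), k3=(0.681, -3.775), k4=(0.662, -3.733); state += dt/6·(k1+2k2+2k3+k4)
t=0.010: state=(1.587, 0.662)
t=0.020: state=(1.593, 0.625)
t=0.030: state=(1.599, 0.589)
continuing one RK4 step at a time; state shown every 25 steps (Δt=0.25):
t=0.250: state=(1.659, 0.019)
t=0.500: state=(1.623, -0.263)
t=0.750: state=(1.539, -0.392)
t=1.000: state=(1.430, -0.482)
t=1.250: state=(1.298, -0.580)
t=1.500: state=(1.137, -0.719)
t=1.750: state=(0.931, -0.947)
t=2.000: state=(0.647, -1.370)
t=2.250: state=(0.210, -2.229)
t=2.500: state=(-0.521, -3.651)
t=2.750: state=(-1.469, -3.270)
t=3.000: state=(-1.957, -0.792)
t=3.250: state=(-2.017, 0.090)
t=3.500: state=(-1.967, 0.269)
t=3.750: state=(-1.893, 0.319)
t=4.000: state=(-1.809, 0.349)
t=4.250: state=(-1.718, 0.380)
t=4.500: state=(-1.618, 0.418)
t=4.750: state=(-1.508, 0.468)
t=5.000: state=(-1.383, 0.538)
t=5.250: state=(-1.236, 0.642)
t=5.500: state=(-1.057, 0.808)
t=5.750: state=(-0.822, 1.101)
t=6.000: state=(-0.483, 1.676)
t=6.250: state=(0.064, 2.822)
t=6.500: state=(0.944, 3.982)
t=6.590: state=(1.294, 3.686)
largest grid value and its neighbours: y(6.490)=3.97913, y(6.500)=3.98227, y(6.510)=3.97862
parabola through these three points peaks at t≈6.500 with y≈3.98227

max y = 3.982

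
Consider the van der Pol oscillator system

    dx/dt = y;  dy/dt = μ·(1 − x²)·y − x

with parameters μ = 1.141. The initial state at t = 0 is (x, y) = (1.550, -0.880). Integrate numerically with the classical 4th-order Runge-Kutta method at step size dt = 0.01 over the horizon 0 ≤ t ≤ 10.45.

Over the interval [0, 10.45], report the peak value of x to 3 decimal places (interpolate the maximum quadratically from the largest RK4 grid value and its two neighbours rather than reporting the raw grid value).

t=0.000: state=(1.550, -0.880)
step 1 (dt=0.01): k1=(-0.880, -0.142), k2=(-0.881, -0.150), k3=(-0.881, -0.150), k4=(-0.881, -0.158); state += dt/6·(k1+2k2+2k3+k4)
t=0.010: state=(1.541, -0.881)
t=0.020: state=(1.532, -0.883)
t=0.030: state=(1.524, -0.885)
continuing one RK4 step at a time; state shown every 50 steps (Δt=0.5):
t=0.500: state=(1.062, -1.134)
t=1.000: state=(0.335, -1.887)
t=1.500: state=(-0.903, -2.886)
t=2.000: state=(-1.932, -0.842)
t=2.500: state=(-1.984, 0.326)
t=3.000: state=(-1.745, 0.588)
t=3.500: state=(-1.401, 0.798)
t=4.000: state=(-0.918, 1.184)
t=4.500: state=(-0.134, 2.067)
t=5.000: state=(1.155, 2.712)
t=5.500: state=(1.973, 0.479)
t=6.000: state=(1.935, -0.395)
t=6.500: state=(1.674, -0.627)
t=7.000: state=(1.307, -0.861)
t=7.500: state=(0.776, -1.326)
t=8.000: state=(-0.117, -2.352)
t=8.500: state=(-1.443, -2.335)
t=9.000: state=(-2.006, -0.138)
t=9.500: state=(-1.886, 0.464)
t=10.000: state=(-1.600, 0.672)
t=10.450: state=(-1.250, 0.902)
largest grid value and its neighbours: x(5.670)=2.01080, x(5.680)=2.01081, x(5.690)=2.01061
parabola through these three points peaks at t≈5.675 with x≈2.01083

max x = 2.011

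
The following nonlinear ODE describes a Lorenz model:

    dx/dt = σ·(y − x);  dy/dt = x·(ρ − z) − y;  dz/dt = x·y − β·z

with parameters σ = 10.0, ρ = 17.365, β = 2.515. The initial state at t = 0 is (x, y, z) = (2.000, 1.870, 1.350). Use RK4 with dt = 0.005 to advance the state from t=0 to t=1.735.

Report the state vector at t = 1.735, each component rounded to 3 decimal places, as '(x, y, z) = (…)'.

(x, y, z) = (-2.244, -2.562, 11.431)

t=0.000: state=(2.000, 1.870, 1.350)
step 1 (dt=0.005): k1=(-1.300, 30.160, 0.345), k2=(-0.514, 30.031, 0.487), k3=(-0.536, 30.062, 0.489), k4=(0.230, 29.962, 0.634); state += dt/6·(k1+2k2+2k3+k4)
t=0.005: state=(1.997, 2.020, 1.352)
t=0.010: state=(2.002, 2.170, 1.356)
t=0.015: state=(2.014, 2.319, 1.362)
continuing one RK4 step at a time; state shown every 20 steps (Δt=0.1):
t=0.100: state=(3.097, 5.268, 1.823)
t=0.200: state=(6.423, 10.972, 4.836)
t=0.300: state=(11.592, 16.309, 15.436)
t=0.400: state=(12.455, 8.488, 27.218)
t=0.500: state=(6.065, -0.628, 23.999)
t=0.600: state=(1.172, -1.899, 18.247)
t=0.700: state=(-0.712, -1.772, 14.183)
t=0.800: state=(-1.482, -2.136, 11.225)
t=0.900: state=(-2.252, -3.221, 9.167)
t=1.000: state=(-3.572, -5.317, 8.220)
t=1.100: state=(-5.856, -8.688, 9.330)
t=1.200: state=(-8.944, -11.893, 14.275)
t=1.300: state=(-10.498, -10.058, 21.314)
t=1.400: state=(-8.082, -4.360, 22.600)
t=1.500: state=(-4.562, -1.716, 19.098)
t=1.600: state=(-2.645, -1.574, 15.316)
t=1.700: state=(-2.181, -2.220, 12.290)
t=1.735: state=(-2.244, -2.562, 11.431)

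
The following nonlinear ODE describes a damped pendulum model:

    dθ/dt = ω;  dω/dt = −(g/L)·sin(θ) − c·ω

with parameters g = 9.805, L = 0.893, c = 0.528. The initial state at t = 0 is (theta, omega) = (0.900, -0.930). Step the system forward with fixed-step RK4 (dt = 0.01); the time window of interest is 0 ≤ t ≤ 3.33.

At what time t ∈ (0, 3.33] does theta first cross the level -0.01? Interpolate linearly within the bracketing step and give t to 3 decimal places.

t = 0.426

t=0.000: state=(0.900, -0.930)
step 1 (dt=0.01): k1=(-0.930, -8.110), k2=(-0.971, -8.057), k3=(-0.970, -8.055), k4=(-1.011, -8.001); state += dt/6·(k1+2k2+2k3+k4)
t=0.010: state=(0.890, -1.011)
t=0.020: state=(0.880, -1.090)
t=0.030: state=(0.869, -1.168)
continuing one RK4 step at a time; state shown every 20 steps (Δt=0.2):
t=0.200: state=(0.570, -2.257)
t=0.400: state=(0.058, -2.673)
t=0.420: state=(0.005, -2.652)
next step: t=0.430: state=(-0.021, -2.637) — theta has crossed -0.01
linear interpolation between t=0.420 (0.00519) and t=0.430 (-0.02126) → t≈0.426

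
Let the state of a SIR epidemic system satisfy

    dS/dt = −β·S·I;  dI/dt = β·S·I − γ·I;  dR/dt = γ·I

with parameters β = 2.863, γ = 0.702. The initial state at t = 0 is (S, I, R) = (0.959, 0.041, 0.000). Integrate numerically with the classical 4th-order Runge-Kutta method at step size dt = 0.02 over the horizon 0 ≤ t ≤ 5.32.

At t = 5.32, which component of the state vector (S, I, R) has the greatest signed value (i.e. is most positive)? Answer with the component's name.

t=0.000: state=(0.959, 0.041, 0.000)
step 1 (dt=0.02): k1=(-0.113, 0.084, 0.029), k2=(-0.115, 0.085, 0.029), k3=(-0.115, 0.085, 0.029), k4=(-0.117, 0.087, 0.030); state += dt/6·(k1+2k2+2k3+k4)
t=0.020: state=(0.957, 0.043, 0.001)
t=0.040: state=(0.954, 0.044, 0.001)
t=0.060: state=(0.952, 0.046, 0.002)
continuing one RK4 step at a time; state shown every 10 steps (Δt=0.2):
t=0.200: state=(0.932, 0.061, 0.007)
t=0.400: state=(0.893, 0.090, 0.018)
t=0.600: state=(0.839, 0.128, 0.033)
t=0.800: state=(0.769, 0.177, 0.054)
t=1.000: state=(0.684, 0.233, 0.083)
t=1.200: state=(0.589, 0.292, 0.120)
t=1.400: state=(0.491, 0.345, 0.164)
t=1.600: state=(0.398, 0.387, 0.216)
t=1.800: state=(0.316, 0.412, 0.272)
t=2.000: state=(0.249, 0.420, 0.331)
t=2.200: state=(0.196, 0.415, 0.390)
t=2.400: state=(0.155, 0.398, 0.447)
t=2.600: state=(0.124, 0.375, 0.501)
t=2.800: state=(0.101, 0.347, 0.552)
t=3.000: state=(0.084, 0.318, 0.598)
t=3.200: state=(0.070, 0.289, 0.641)
t=3.400: state=(0.060, 0.260, 0.680)
t=3.600: state=(0.052, 0.234, 0.714)
t=3.800: state=(0.046, 0.209, 0.745)
t=4.000: state=(0.041, 0.186, 0.773)
t=4.200: state=(0.037, 0.165, 0.798)
t=4.400: state=(0.034, 0.147, 0.819)
t=4.600: state=(0.031, 0.130, 0.839)
t=4.800: state=(0.029, 0.115, 0.856)
t=5.000: state=(0.027, 0.101, 0.871)
t=5.200: state=(0.026, 0.089, 0.885)
t=5.320: state=(0.025, 0.083, 0.892)
compare at T: S=0.025, I=0.083, R=0.892

largest component: R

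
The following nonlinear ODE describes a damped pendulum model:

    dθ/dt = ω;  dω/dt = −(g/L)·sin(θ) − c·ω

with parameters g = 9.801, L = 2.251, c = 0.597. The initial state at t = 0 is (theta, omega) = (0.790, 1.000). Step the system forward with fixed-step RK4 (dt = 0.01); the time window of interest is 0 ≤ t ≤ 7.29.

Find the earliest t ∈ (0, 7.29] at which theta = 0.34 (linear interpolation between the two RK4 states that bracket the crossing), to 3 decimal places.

t = 0.925

t=0.000: state=(0.790, 1.000)
step 1 (dt=0.01): k1=(1.000, -3.690), k2=(0.982, -3.694), k3=(0.982, -3.694), k4=(0.963, -3.698); state += dt/6·(k1+2k2+2k3+k4)
t=0.010: state=(0.800, 0.963)
t=0.020: state=(0.809, 0.926)
t=0.030: state=(0.818, 0.889)
continuing one RK4 step at a time; state shown every 25 steps (Δt=0.25):
t=0.250: state=(0.925, 0.084)
t=0.500: state=(0.842, -0.719)
t=0.750: state=(0.585, -1.285)
t=0.920: state=(0.347, -1.477)
next step: t=0.930: state=(0.333, -1.483) — theta has crossed 0.34
linear interpolation between t=0.920 (0.34747) and t=0.930 (0.33267) → t≈0.925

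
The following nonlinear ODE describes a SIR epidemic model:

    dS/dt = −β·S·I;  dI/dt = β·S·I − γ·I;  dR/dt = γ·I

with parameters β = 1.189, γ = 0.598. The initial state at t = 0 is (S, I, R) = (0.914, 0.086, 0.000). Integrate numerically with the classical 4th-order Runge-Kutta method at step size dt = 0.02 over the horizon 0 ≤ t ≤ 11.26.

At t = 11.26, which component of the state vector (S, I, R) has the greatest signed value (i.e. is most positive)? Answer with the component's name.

largest component: R

t=0.000: state=(0.914, 0.086, 0.000)
step 1 (dt=0.02): k1=(-0.093, 0.042, 0.051), k2=(-0.094, 0.042, 0.052), k3=(-0.094, 0.042, 0.052), k4=(-0.094, 0.042, 0.052); state += dt/6·(k1+2k2+2k3+k4)
t=0.020: state=(0.912, 0.087, 0.001)
t=0.040: state=(0.910, 0.088, 0.002)
t=0.060: state=(0.908, 0.089, 0.003)
continuing one RK4 step at a time; state shown every 25 steps (Δt=0.5):
t=0.500: state=(0.863, 0.108, 0.029)
t=1.000: state=(0.803, 0.132, 0.065)
t=1.500: state=(0.738, 0.154, 0.108)
t=2.000: state=(0.669, 0.174, 0.157)
t=2.500: state=(0.601, 0.188, 0.211)
t=3.000: state=(0.536, 0.196, 0.269)
t=3.500: state=(0.477, 0.196, 0.327)
t=4.000: state=(0.425, 0.190, 0.385)
t=4.500: state=(0.381, 0.179, 0.440)
t=5.000: state=(0.344, 0.164, 0.492)
t=5.500: state=(0.313, 0.148, 0.539)
t=6.000: state=(0.288, 0.131, 0.580)
t=6.500: state=(0.268, 0.115, 0.617)
t=7.000: state=(0.251, 0.099, 0.649)
t=7.500: state=(0.238, 0.085, 0.677)
t=8.000: state=(0.227, 0.073, 0.700)
t=8.500: state=(0.218, 0.061, 0.720)
t=9.000: state=(0.211, 0.052, 0.737)
t=9.500: state=(0.205, 0.043, 0.751)
t=10.000: state=(0.200, 0.036, 0.763)
t=10.500: state=(0.196, 0.030, 0.773)
t=11.000: state=(0.193, 0.025, 0.782)
t=11.260: state=(0.192, 0.023, 0.785)
compare at T: S=0.192, I=0.023, R=0.785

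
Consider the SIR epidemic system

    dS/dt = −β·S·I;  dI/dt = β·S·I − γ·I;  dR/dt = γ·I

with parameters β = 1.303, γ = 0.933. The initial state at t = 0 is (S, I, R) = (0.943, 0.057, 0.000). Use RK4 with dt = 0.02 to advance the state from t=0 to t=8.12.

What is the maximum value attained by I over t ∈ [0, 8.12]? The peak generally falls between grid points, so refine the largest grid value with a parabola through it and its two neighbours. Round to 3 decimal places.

max I = 0.087

t=0.000: state=(0.943, 0.057, 0.000)
step 1 (dt=0.02): k1=(-0.070, 0.017, 0.053), k2=(-0.070, 0.017, 0.053), k3=(-0.070, 0.017, 0.053), k4=(-0.070, 0.017, 0.053); state += dt/6·(k1+2k2+2k3+k4)
t=0.020: state=(0.942, 0.057, 0.001)
t=0.040: state=(0.940, 0.058, 0.002)
t=0.060: state=(0.939, 0.058, 0.003)
continuing one RK4 step at a time; state shown every 25 steps (Δt=0.5):
t=0.500: state=(0.906, 0.065, 0.029)
t=1.000: state=(0.866, 0.073, 0.061)
t=1.500: state=(0.824, 0.079, 0.096)
t=2.000: state=(0.781, 0.084, 0.135)
t=2.500: state=(0.739, 0.086, 0.174)
t=3.000: state=(0.698, 0.087, 0.215)
t=3.500: state=(0.661, 0.085, 0.255)
t=4.000: state=(0.626, 0.081, 0.294)
t=4.500: state=(0.595, 0.075, 0.330)
t=5.000: state=(0.568, 0.069, 0.364)
t=5.500: state=(0.544, 0.062, 0.394)
t=6.000: state=(0.523, 0.055, 0.421)
t=6.500: state=(0.506, 0.048, 0.446)
t=7.000: state=(0.492, 0.042, 0.467)
t=7.500: state=(0.479, 0.036, 0.485)
t=8.000: state=(0.469, 0.031, 0.500)
t=8.120: state=(0.467, 0.030, 0.504)
largest grid value and its neighbours: I(2.760)=0.08681, I(2.780)=0.08681, I(2.800)=0.08681
parabola through these three points peaks at t≈2.780 with I≈0.08681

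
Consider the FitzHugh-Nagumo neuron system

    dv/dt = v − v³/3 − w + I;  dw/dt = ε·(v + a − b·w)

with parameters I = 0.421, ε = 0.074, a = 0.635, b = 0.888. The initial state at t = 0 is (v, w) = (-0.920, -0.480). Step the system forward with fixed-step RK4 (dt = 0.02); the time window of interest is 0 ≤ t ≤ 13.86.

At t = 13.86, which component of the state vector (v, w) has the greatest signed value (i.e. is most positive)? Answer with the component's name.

t=0.000: state=(-0.920, -0.480)
step 1 (dt=0.02): k1=(0.241, 0.010), k2=(0.241, 0.011), k3=(0.241, 0.011), k4=(0.241, 0.011); state += dt/6·(k1+2k2+2k3+k4)
t=0.020: state=(-0.915, -0.480)
t=0.040: state=(-0.910, -0.480)
t=0.060: state=(-0.906, -0.479)
continuing one RK4 step at a time; state shown every 25 steps (Δt=0.5):
t=0.500: state=(-0.794, -0.473)
t=1.000: state=(-0.648, -0.461)
t=1.500: state=(-0.462, -0.443)
t=2.000: state=(-0.197, -0.418)
t=2.500: state=(0.209, -0.381)
t=3.000: state=(0.818, -0.328)
t=3.500: state=(1.473, -0.252)
t=4.000: state=(1.827, -0.159)
t=4.500: state=(1.918, -0.063)
t=5.000: state=(1.916, 0.033)
t=5.500: state=(1.889, 0.124)
t=6.000: state=(1.857, 0.211)
t=6.500: state=(1.823, 0.294)
t=7.000: state=(1.788, 0.374)
t=7.500: state=(1.753, 0.449)
t=8.000: state=(1.717, 0.521)
t=8.500: state=(1.682, 0.589)
t=9.000: state=(1.646, 0.654)
t=9.500: state=(1.609, 0.715)
t=10.000: state=(1.572, 0.773)
t=10.500: state=(1.534, 0.827)
t=11.000: state=(1.496, 0.879)
t=11.500: state=(1.456, 0.927)
t=12.000: state=(1.416, 0.973)
t=12.500: state=(1.374, 1.015)
t=13.000: state=(1.331, 1.055)
t=13.500: state=(1.285, 1.091)
t=13.860: state=(1.251, 1.116)
compare at T: v=1.251, w=1.116

largest component: v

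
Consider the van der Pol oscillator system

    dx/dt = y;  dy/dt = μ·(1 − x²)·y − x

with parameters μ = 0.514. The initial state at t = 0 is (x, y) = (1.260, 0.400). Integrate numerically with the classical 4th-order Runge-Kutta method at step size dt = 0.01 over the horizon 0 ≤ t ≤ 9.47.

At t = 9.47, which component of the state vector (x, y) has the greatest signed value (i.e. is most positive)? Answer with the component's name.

t=0.000: state=(1.260, 0.400)
step 1 (dt=0.01): k1=(0.400, -1.381), k2=(0.393, -1.382), k3=(0.393, -1.382), k4=(0.386, -1.383); state += dt/6·(k1+2k2+2k3+k4)
t=0.010: state=(1.264, 0.386)
t=0.020: state=(1.268, 0.372)
t=0.030: state=(1.271, 0.359)
continuing one RK4 step at a time; state shown every 50 steps (Δt=0.5):
t=0.500: state=(1.291, -0.261)
t=1.000: state=(1.020, -0.803)
t=1.500: state=(0.494, -1.301)
t=2.000: state=(-0.273, -1.736)
t=2.500: state=(-1.143, -1.573)
t=3.000: state=(-1.691, -0.552)
t=3.500: state=(-1.723, 0.351)
t=4.000: state=(-1.400, 0.904)
t=4.500: state=(-0.829, 1.392)
t=5.000: state=(0.005, 1.940)
t=5.500: state=(1.040, 2.021)
t=6.000: state=(1.799, 0.871)
t=6.500: state=(1.928, -0.248)
t=7.000: state=(1.644, -0.832)
t=7.500: state=(1.117, -1.280)
t=8.000: state=(0.347, -1.822)
t=8.500: state=(-0.688, -2.214)
t=9.000: state=(-1.651, -1.392)
t=9.470: state=(-1.988, -0.110)
compare at T: x=-1.988, y=-0.110

largest component: y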